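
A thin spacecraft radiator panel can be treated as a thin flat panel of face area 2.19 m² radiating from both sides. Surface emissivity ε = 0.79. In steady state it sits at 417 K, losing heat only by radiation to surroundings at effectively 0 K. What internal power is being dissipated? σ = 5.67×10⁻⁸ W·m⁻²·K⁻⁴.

P ≈ 5930 W

Steady state: P = εσA T⁴.
A = 2·2.19 = 4.380 m²; T⁴ = (417)⁴ = 3.024×10¹⁰ K⁴.
P = 0.79 × 5.67×10⁻⁸ × 4.380 × 3.024×10¹⁰.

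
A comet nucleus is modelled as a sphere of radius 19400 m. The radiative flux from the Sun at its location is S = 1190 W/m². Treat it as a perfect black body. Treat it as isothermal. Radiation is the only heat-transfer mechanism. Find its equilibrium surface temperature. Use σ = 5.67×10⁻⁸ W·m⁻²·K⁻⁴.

At equilibrium, absorbed power = emitted power.
Absorbing cross-section = πr² = 1.182×10⁹ m²; emitting surface = 4πr² = 4.729×10⁹ m² (ratio 4).
S·A_cross = εσ·A_surf·T⁴  ⇒  T⁴ = S/(4σ).
T⁴ = 1.00·1190/(4·5.67×10⁻⁸) = 5.247×10⁹ K⁴.
T = (5.247×10⁹)^(1/4).

T ≈ 269 K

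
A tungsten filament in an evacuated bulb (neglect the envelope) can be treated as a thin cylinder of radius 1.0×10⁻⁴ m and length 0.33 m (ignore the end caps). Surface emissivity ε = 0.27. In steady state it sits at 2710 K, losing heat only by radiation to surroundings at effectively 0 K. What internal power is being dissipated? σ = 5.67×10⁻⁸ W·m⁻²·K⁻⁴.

P ≈ 171 W

Steady state: P = εσA T⁴.
A = 2πrL = 2.073×10⁻⁴ m²; T⁴ = (2710)⁴ = 5.394×10¹³ K⁴.
P = 0.27 × 5.67×10⁻⁸ × 2.073×10⁻⁴ × 5.394×10¹³.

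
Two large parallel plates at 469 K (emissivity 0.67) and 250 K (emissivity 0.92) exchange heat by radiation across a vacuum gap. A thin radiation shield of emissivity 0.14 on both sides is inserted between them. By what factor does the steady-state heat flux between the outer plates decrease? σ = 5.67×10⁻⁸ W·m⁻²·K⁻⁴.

factor ≈ 9.41

Without shield: q₀ = σΔ(T⁴)/(1/ε₁+1/ε₂−1) with denominator 1.579.
With shield the two gaps are in series; the resistances add: (1/ε₁+1/ε_s−1)+(1/ε_s+1/ε₂−1) = 7.635+7.230 = 14.87.
Heat-flux ratio q₀/q = 14.87/1.579.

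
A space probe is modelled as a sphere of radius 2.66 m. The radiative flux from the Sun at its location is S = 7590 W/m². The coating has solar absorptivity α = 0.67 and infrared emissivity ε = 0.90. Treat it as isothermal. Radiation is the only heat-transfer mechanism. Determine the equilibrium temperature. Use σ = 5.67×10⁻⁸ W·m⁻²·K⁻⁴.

T ≈ 397 K

At equilibrium, absorbed power = emitted power.
Absorbing cross-section = πr² = 22.23 m²; emitting surface = 4πr² = 88.91 m² (ratio 4).
αS·A_cross = εσ·A_surf·T⁴  ⇒  T⁴ = αS/(ε·4σ).
T⁴ = 0.670·7590/(0.90·4·5.67×10⁻⁸) = 2.491×10¹⁰ K⁴.
T = (2.491×10¹⁰)^(1/4).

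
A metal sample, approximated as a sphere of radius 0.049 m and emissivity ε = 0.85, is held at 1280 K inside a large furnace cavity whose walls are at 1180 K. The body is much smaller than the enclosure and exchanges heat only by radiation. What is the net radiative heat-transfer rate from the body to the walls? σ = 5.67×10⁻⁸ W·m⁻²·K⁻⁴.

P_net ≈ 1080 W

For a small grey body in a large enclosure: P_net = εσA(T_body⁴ − T_wall⁴).
A = 4πr² = 0.03017 m²; T_body⁴ − T_wall⁴ = 2.684×10¹² − 1.939×10¹² = 7.456×10¹¹ K⁴.
|P_net| = 0.85·5.67×10⁻⁸·0.03017·7.456×10¹¹.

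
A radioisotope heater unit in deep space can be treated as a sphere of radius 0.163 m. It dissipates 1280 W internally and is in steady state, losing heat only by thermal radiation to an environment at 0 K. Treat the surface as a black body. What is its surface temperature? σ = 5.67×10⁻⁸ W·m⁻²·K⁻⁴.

T ≈ 510 K

Steady state: internal power = radiated power, P = εσA T⁴.
Radiating area A = 4πr² = 0.3339 m².
T⁴ = P/(εσA) = 1280/(1.0·5.67×10⁻⁸·0.3339) = 6.761×10¹⁰ K⁴.
T = (6.761×10¹⁰)^(1/4).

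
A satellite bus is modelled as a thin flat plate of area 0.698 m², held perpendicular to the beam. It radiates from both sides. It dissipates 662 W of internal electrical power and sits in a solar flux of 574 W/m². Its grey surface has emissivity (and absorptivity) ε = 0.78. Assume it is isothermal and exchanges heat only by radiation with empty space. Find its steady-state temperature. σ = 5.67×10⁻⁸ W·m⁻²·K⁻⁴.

At steady state, absorbed solar power + internal power = radiated power.
Absorbed: α·S·A_cross = 0.78·574·0.6980 = 312.5 W (cross-section A).
Total input = 312.5 + 662 = 974.5 W.
Radiated: εσ·A_surf·T⁴ with A_surf = 2A = 1.396 m².
T⁴ = 974.5/(0.78·5.67×10⁻⁸·1.396) = 1.578×10¹⁰ K⁴.

T ≈ 354 K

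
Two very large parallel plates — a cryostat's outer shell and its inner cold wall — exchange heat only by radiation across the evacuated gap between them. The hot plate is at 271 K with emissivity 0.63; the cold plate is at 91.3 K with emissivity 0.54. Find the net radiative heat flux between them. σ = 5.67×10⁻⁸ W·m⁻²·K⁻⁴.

q ≈ 124 W/m²

For two infinite grey parallel plates, q = σ(T₁⁴ − T₂⁴)/(1/ε₁ + 1/ε₂ − 1).
T₁⁴ − T₂⁴ = 5.394×10⁹ − 6.948×10⁷ = 5.324×10⁹ K⁴.
1/ε₁ + 1/ε₂ − 1 = 1.587 + 1.852 − 1 = 2.439.
q = 5.67×10⁻⁸ × 5.324×10⁹ / 2.439.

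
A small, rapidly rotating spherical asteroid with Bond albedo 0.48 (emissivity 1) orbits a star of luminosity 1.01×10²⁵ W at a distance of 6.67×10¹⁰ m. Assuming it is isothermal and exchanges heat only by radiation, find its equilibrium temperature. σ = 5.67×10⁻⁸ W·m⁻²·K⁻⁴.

First find the stellar flux at distance d: S = L/(4πd²) = 1.01×10²⁵/(4π·(6.67×10¹⁰)²) = 180.7 W/m².
For an isothermal sphere, absorbed (1−a)S·πr² = emitted σ·4πr²·T⁴, so T⁴ = (1−a)S/(4σ).
T⁴ = 0.520·180.7/(4·5.67×10⁻⁸) = 4.142×10⁸ K⁴.

T ≈ 143 K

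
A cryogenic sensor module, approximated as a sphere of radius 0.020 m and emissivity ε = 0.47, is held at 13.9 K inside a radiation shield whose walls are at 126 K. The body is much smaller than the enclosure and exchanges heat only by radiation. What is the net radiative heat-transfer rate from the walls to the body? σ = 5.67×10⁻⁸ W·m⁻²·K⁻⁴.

P_net ≈ 0.0338 W

For a small grey body in a large enclosure: P_net = εσA(T_body⁴ − T_wall⁴).
A = 4πr² = 0.005027 m²; T_body⁴ − T_wall⁴ = 37330 − 2.520×10⁸ = -2.520×10⁸ K⁴.
|P_net| = 0.47·5.67×10⁻⁸·0.005027·2.520×10⁸.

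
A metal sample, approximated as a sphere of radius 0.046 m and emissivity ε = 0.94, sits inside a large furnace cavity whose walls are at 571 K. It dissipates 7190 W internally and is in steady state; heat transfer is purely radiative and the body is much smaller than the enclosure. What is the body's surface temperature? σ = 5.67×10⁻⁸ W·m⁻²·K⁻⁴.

For a small grey body in a large enclosure, net radiated power = εσA(T⁴ − T_w⁴).
Steady state: P = εσA(T⁴ − T_w⁴) with A = 4πr² = 0.02659 m².
T⁴ = P/(εσA) + T_w⁴ = 7190/(0.94·5.67×10⁻⁸·0.02659) + (571)⁴
    = 5.073×10¹² + 1.063×10¹¹ = 5.180×10¹² K⁴.

T ≈ 1510 K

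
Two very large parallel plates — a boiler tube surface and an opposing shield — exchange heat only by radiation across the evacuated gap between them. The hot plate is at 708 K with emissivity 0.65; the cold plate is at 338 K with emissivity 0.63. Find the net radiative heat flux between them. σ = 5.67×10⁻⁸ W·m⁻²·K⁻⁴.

q ≈ 6350 W/m²

For two infinite grey parallel plates, q = σ(T₁⁴ − T₂⁴)/(1/ε₁ + 1/ε₂ − 1).
T₁⁴ − T₂⁴ = 2.513×10¹¹ − 1.305×10¹⁰ = 2.382×10¹¹ K⁴.
1/ε₁ + 1/ε₂ − 1 = 1.538 + 1.587 − 1 = 2.126.
q = 5.67×10⁻⁸ × 2.382×10¹¹ / 2.126.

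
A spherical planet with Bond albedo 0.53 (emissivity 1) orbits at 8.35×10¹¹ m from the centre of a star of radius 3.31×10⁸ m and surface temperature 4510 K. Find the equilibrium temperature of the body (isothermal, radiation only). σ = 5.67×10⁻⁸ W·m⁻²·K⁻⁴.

T ≈ 52.6 K

The star's surface emits σT_*⁴; at distance d the flux is S = σT_*⁴(R_*/d)².
S = 5.67×10⁻⁸·(4510)⁴·(3.31×10⁸/8.35×10¹¹)² = 3.686 W/m².
For an isothermal sphere T⁴ = (1−a)S/(4σ) = 7.639×10⁶ K⁴.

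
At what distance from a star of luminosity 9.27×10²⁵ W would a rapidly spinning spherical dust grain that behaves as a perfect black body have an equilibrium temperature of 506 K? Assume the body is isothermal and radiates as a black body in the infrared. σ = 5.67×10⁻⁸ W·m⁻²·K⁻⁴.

For an isothermal black-emitting sphere, (1−a)S·πr² = σ·4πr²·T⁴ ⇒ S = 4σT⁴/(1−a).
S = 4·5.67×10⁻⁸·(506)⁴/1.00 = 14870 W/m².
Flux falls as S = L/(4πd²), so d = √(L/(4πS)) = √(9.27×10²⁵/(4π·14870)).

d ≈ 2.23×10¹⁰ m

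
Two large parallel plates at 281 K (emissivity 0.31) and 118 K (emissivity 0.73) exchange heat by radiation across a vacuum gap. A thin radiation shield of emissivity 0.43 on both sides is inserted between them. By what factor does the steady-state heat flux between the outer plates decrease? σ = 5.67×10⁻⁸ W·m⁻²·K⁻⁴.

Without shield: q₀ = σΔ(T⁴)/(1/ε₁+1/ε₂−1) with denominator 3.596.
With shield the two gaps are in series; the resistances add: (1/ε₁+1/ε_s−1)+(1/ε_s+1/ε₂−1) = 4.551+2.695 = 7.247.
Heat-flux ratio q₀/q = 7.247/3.596.

factor ≈ 2.02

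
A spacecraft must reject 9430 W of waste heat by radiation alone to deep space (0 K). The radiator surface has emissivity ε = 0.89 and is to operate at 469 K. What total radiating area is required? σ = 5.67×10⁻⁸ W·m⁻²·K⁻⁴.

P = εσA T⁴ ⇒ A = P/(εσT⁴).
T⁴ = 4.838×10¹⁰ K⁴.
A = 9430/(0.89 × 5.67×10⁻⁸ × 4.838×10¹⁰).

A ≈ 3.86 m²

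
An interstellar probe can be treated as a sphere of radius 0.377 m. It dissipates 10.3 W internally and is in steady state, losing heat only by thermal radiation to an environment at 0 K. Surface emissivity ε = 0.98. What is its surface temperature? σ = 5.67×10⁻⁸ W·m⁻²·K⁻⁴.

T ≈ 101 K

Steady state: internal power = radiated power, P = εσA T⁴.
Radiating area A = 4πr² = 1.786 m².
T⁴ = P/(εσA) = 10.3/(0.98·5.67×10⁻⁸·1.786) = 1.038×10⁸ K⁴.
T = (1.038×10⁸)^(1/4).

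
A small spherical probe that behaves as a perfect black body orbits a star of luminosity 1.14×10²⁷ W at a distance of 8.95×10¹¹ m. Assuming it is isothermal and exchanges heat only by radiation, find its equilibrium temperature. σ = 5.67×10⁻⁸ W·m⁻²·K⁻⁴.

T ≈ 149 K

First find the stellar flux at distance d: S = L/(4πd²) = 1.14×10²⁷/(4π·(8.95×10¹¹)²) = 113.3 W/m².
For an isothermal sphere, absorbed (1−a)S·πr² = emitted σ·4πr²·T⁴, so T⁴ = (1−a)S/(4σ).
T⁴ = 1.00·113.3/(4·5.67×10⁻⁸) = 4.994×10⁸ K⁴.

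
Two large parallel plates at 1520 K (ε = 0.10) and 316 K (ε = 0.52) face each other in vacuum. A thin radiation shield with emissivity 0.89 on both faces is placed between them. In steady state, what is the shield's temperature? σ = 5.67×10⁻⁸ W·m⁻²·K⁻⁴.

In steady state the net flux on the hot side equals that on the cold side.
σ(T₁⁴−T_s⁴)/D₁ = σ(T_s⁴−T₂⁴)/D₂, with D₁ = 1/ε₁+1/ε_s−1 = 10.12, D₂ = 1/ε_s+1/ε₂−1 = 2.047.
Solve for T_s⁴: T_s⁴ = (D₂·T₁⁴ + D₁·T₂⁴)/(D₁+D₂) = 9.060×10¹¹ K⁴.

T_s ≈ 976 K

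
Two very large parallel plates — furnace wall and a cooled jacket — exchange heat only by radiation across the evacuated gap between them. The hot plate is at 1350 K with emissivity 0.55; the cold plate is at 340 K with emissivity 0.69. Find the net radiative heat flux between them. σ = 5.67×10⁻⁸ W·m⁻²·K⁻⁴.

q ≈ 82700 W/m²

For two infinite grey parallel plates, q = σ(T₁⁴ − T₂⁴)/(1/ε₁ + 1/ε₂ − 1).
T₁⁴ − T₂⁴ = 3.322×10¹² − 1.336×10¹⁰ = 3.308×10¹² K⁴.
1/ε₁ + 1/ε₂ − 1 = 1.818 + 1.449 − 1 = 2.267.
q = 5.67×10⁻⁸ × 3.308×10¹² / 2.267.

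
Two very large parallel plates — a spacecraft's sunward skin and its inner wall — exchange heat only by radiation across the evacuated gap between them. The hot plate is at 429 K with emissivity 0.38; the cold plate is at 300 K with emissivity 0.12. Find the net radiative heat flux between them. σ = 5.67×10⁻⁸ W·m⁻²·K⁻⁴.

For two infinite grey parallel plates, q = σ(T₁⁴ − T₂⁴)/(1/ε₁ + 1/ε₂ − 1).
T₁⁴ − T₂⁴ = 3.387×10¹⁰ − 8.100×10⁹ = 2.577×10¹⁰ K⁴.
1/ε₁ + 1/ε₂ − 1 = 2.632 + 8.333 − 1 = 9.965.
q = 5.67×10⁻⁸ × 2.577×10¹⁰ / 9.965.

q ≈ 147 W/m²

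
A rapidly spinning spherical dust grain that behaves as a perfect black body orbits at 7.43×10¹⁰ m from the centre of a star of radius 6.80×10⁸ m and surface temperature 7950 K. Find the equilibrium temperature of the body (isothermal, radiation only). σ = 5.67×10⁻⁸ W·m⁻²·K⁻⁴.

The star's surface emits σT_*⁴; at distance d the flux is S = σT_*⁴(R_*/d)².
S = 5.67×10⁻⁸·(7950)⁴·(6.80×10⁸/7.43×10¹⁰)² = 18970 W/m².
For an isothermal sphere T⁴ = (1−a)S/(4σ) = 8.365×10¹⁰ K⁴.

T ≈ 538 K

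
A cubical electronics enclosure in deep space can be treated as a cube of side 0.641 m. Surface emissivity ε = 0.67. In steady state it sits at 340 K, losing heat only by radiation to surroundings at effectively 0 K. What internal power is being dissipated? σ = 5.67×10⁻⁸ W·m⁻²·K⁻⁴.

Steady state: P = εσA T⁴.
A = 6L² = 2.465 m²; T⁴ = (340)⁴ = 1.336×10¹⁰ K⁴.
P = 0.67 × 5.67×10⁻⁸ × 2.465 × 1.336×10¹⁰.

P ≈ 1250 W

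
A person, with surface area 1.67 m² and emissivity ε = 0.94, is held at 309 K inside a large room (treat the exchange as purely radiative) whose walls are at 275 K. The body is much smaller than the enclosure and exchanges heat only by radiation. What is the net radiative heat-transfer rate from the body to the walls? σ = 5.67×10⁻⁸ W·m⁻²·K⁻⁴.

For a small grey body in a large enclosure: P_net = εσA(T_body⁴ − T_wall⁴).
A = 1.67 m²; T_body⁴ − T_wall⁴ = 9.117×10⁹ − 5.719×10⁹ = 3.397×10⁹ K⁴.
|P_net| = 0.94·5.67×10⁻⁸·1.670·3.397×10⁹.

P_net ≈ 302 W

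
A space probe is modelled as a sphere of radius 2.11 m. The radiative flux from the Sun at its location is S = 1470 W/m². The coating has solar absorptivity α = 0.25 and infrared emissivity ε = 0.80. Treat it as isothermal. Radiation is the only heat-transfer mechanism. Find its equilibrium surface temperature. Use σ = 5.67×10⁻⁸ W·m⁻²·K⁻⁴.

T ≈ 212 K

At equilibrium, absorbed power = emitted power.
Absorbing cross-section = πr² = 13.99 m²; emitting surface = 4πr² = 55.95 m² (ratio 4).
αS·A_cross = εσ·A_surf·T⁴  ⇒  T⁴ = αS/(ε·4σ).
T⁴ = 0.250·1470/(0.80·4·5.67×10⁻⁸) = 2.025×10⁹ K⁴.
T = (2.025×10⁹)^(1/4).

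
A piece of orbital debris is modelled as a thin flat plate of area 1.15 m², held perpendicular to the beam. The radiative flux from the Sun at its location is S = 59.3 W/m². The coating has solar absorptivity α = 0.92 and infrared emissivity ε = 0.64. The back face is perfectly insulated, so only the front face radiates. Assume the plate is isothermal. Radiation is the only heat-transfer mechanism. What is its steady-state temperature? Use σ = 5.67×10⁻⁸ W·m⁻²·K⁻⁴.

At equilibrium, absorbed power = emitted power.
Absorbing cross-section = A = 1.150 m²; emitting surface = A = 1.150 m² (ratio 1).
αS·A_cross = εσ·A_surf·T⁴  ⇒  T⁴ = αS/(ε·1σ).
T⁴ = 0.920·59.3/(0.64·1·5.67×10⁻⁸) = 1.503×10⁹ K⁴.
T = (1.503×10⁹)^(1/4).

T ≈ 197 K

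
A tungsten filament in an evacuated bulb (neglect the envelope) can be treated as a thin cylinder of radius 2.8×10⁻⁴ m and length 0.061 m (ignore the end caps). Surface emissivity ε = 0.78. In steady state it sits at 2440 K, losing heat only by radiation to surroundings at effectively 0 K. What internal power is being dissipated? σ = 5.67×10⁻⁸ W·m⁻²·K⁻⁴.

Steady state: P = εσA T⁴.
A = 2πrL = 1.073×10⁻⁴ m²; T⁴ = (2440)⁴ = 3.545×10¹³ K⁴.
P = 0.78 × 5.67×10⁻⁸ × 1.073×10⁻⁴ × 3.545×10¹³.

P ≈ 168 W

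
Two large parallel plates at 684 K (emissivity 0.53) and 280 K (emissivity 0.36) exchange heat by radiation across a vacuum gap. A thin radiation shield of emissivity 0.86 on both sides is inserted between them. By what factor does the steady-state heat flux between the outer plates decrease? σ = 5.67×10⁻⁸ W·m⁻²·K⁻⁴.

factor ≈ 1.36

Without shield: q₀ = σΔ(T⁴)/(1/ε₁+1/ε₂−1) with denominator 3.665.
With shield the two gaps are in series; the resistances add: (1/ε₁+1/ε_s−1)+(1/ε_s+1/ε₂−1) = 2.050+2.941 = 4.990.
Heat-flux ratio q₀/q = 4.990/3.665.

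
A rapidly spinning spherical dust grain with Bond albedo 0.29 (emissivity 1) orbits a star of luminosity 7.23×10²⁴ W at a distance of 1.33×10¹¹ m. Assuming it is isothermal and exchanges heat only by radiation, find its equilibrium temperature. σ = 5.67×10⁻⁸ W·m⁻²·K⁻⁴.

First find the stellar flux at distance d: S = L/(4πd²) = 7.23×10²⁴/(4π·(1.33×10¹¹)²) = 32.53 W/m².
For an isothermal sphere, absorbed (1−a)S·πr² = emitted σ·4πr²·T⁴, so T⁴ = (1−a)S/(4σ).
T⁴ = 0.710·32.53/(4·5.67×10⁻⁸) = 1.018×10⁸ K⁴.

T ≈ 100 K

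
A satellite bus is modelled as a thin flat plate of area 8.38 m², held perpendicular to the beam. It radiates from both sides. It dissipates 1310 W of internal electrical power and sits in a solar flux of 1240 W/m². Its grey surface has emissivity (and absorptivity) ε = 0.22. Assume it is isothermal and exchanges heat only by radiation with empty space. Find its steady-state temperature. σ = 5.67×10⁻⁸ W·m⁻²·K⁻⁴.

T ≈ 362 K

At steady state, absorbed solar power + internal power = radiated power.
Absorbed: α·S·A_cross = 0.22·1240·8.380 = 2286 W (cross-section A).
Total input = 2286 + 1310 = 3596 W.
Radiated: εσ·A_surf·T⁴ with A_surf = 2A = 16.76 m².
T⁴ = 3596/(0.22·5.67×10⁻⁸·16.76) = 1.720×10¹⁰ K⁴.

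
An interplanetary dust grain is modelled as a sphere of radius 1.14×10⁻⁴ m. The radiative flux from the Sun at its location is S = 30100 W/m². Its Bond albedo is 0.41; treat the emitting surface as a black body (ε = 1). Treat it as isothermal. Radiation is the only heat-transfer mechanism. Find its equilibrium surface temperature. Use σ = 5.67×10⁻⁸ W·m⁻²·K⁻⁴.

T ≈ 529 K

At equilibrium, absorbed power = emitted power.
Absorbing cross-section = πr² = 4.083×10⁻⁸ m²; emitting surface = 4πr² = 1.633×10⁻⁷ m² (ratio 4).
(1−a)S·A_cross = εσ·A_surf·T⁴  ⇒  T⁴ = (1−a)S/(4σ).
T⁴ = 0.590·30100/(4·5.67×10⁻⁸) = 7.830×10¹⁰ K⁴.
T = (7.830×10¹⁰)^(1/4).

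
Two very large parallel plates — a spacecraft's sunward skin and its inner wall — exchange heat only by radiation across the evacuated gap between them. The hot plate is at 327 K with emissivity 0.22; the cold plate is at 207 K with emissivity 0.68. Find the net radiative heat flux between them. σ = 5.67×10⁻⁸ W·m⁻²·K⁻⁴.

For two infinite grey parallel plates, q = σ(T₁⁴ − T₂⁴)/(1/ε₁ + 1/ε₂ − 1).
T₁⁴ − T₂⁴ = 1.143×10¹⁰ − 1.836×10⁹ = 9.598×10⁹ K⁴.
1/ε₁ + 1/ε₂ − 1 = 4.545 + 1.471 − 1 = 5.016.
q = 5.67×10⁻⁸ × 9.598×10⁹ / 5.016.

q ≈ 108 W/m²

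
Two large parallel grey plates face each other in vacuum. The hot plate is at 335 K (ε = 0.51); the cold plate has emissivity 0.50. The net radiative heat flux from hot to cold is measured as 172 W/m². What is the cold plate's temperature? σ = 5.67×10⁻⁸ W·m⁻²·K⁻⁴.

q = σ(T₁⁴ − T₂⁴)/(1/ε₁ + 1/ε₂ − 1); denominator = 2.961.
T₂⁴ = T₁⁴ − q·(1/ε₁+1/ε₂−1)/σ = 1.259×10¹⁰ − 172·2.961/5.67×10⁻⁸
    = 3.613×10⁹ K⁴.

T₂ ≈ 245 K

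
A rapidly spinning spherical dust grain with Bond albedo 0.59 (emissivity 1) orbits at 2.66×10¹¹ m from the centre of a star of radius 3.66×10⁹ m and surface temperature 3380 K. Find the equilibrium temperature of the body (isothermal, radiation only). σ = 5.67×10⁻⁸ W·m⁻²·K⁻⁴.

T ≈ 224 K

The star's surface emits σT_*⁴; at distance d the flux is S = σT_*⁴(R_*/d)².
S = 5.67×10⁻⁸·(3380)⁴·(3.66×10⁹/2.66×10¹¹)² = 1401 W/m².
For an isothermal sphere T⁴ = (1−a)S/(4σ) = 2.533×10⁹ K⁴.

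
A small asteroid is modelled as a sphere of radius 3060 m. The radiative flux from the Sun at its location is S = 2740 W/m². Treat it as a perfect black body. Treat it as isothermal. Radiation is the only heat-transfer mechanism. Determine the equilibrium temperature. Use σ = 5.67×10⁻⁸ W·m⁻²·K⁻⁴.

At equilibrium, absorbed power = emitted power.
Absorbing cross-section = πr² = 2.942×10⁷ m²; emitting surface = 4πr² = 1.177×10⁸ m² (ratio 4).
S·A_cross = εσ·A_surf·T⁴  ⇒  T⁴ = S/(4σ).
T⁴ = 1.00·2740/(4·5.67×10⁻⁸) = 1.208×10¹⁰ K⁴.
T = (1.208×10¹⁰)^(1/4).

T ≈ 332 K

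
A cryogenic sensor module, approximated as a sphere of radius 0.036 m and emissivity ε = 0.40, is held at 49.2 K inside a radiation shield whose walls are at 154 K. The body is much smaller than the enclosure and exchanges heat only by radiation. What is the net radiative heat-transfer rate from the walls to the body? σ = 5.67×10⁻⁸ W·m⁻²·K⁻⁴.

P_net ≈ 0.206 W

For a small grey body in a large enclosure: P_net = εσA(T_body⁴ − T_wall⁴).
A = 4πr² = 0.01629 m²; T_body⁴ − T_wall⁴ = 5.859×10⁶ − 5.624×10⁸ = -5.566×10⁸ K⁴.
|P_net| = 0.40·5.67×10⁻⁸·0.01629·5.566×10⁸.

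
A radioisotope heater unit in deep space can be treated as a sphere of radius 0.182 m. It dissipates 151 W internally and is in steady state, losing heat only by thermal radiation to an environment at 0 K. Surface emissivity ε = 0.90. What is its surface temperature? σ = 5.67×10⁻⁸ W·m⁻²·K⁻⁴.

T ≈ 290 K

Steady state: internal power = radiated power, P = εσA T⁴.
Radiating area A = 4πr² = 0.4162 m².
T⁴ = P/(εσA) = 151/(0.90·5.67×10⁻⁸·0.4162) = 7.109×10⁹ K⁴.
T = (7.109×10⁹)^(1/4).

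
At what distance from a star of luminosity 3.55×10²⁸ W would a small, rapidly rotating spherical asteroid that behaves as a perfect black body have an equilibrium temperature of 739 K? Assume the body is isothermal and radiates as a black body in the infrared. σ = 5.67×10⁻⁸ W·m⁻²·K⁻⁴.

d ≈ 2.04×10¹¹ m

For an isothermal black-emitting sphere, (1−a)S·πr² = σ·4πr²·T⁴ ⇒ S = 4σT⁴/(1−a).
S = 4·5.67×10⁻⁸·(739)⁴/1.00 = 67640 W/m².
Flux falls as S = L/(4πd²), so d = √(L/(4πS)) = √(3.55×10²⁸/(4π·67640)).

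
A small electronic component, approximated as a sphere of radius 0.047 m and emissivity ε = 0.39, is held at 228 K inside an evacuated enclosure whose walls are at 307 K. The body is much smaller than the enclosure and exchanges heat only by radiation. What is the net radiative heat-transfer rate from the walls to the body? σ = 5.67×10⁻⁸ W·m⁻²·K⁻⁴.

For a small grey body in a large enclosure: P_net = εσA(T_body⁴ − T_wall⁴).
A = 4πr² = 0.02776 m²; T_body⁴ − T_wall⁴ = 2.702×10⁹ − 8.883×10⁹ = -6.181×10⁹ K⁴.
|P_net| = 0.39·5.67×10⁻⁸·0.02776·6.181×10⁹.

P_net ≈ 3.79 W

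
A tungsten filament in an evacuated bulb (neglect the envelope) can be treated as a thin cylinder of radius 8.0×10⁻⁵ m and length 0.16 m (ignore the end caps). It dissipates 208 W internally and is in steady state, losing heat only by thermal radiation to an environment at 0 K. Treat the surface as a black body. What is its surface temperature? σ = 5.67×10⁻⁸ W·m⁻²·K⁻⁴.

Steady state: internal power = radiated power, P = εσA T⁴.
Radiating area A = 2πrL = 8.042×10⁻⁵ m².
T⁴ = P/(εσA) = 208/(1.0·5.67×10⁻⁸·8.042×10⁻⁵) = 4.561×10¹³ K⁴.
T = (4.561×10¹³)^(1/4).

T ≈ 2600 K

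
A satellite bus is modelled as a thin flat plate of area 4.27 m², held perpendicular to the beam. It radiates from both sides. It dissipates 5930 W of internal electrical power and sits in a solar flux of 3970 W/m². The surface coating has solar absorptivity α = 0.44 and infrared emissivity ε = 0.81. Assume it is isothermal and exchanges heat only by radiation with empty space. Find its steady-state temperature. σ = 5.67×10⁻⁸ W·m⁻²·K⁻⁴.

T ≈ 430 K

At steady state, absorbed solar power + internal power = radiated power.
Absorbed: α·S·A_cross = 0.44·3970·4.270 = 7459 W (cross-section A).
Total input = 7459 + 5930 = 13390 W.
Radiated: εσ·A_surf·T⁴ with A_surf = 2A = 8.540 m².
T⁴ = 13390/(0.81·5.67×10⁻⁸·8.540) = 3.414×10¹⁰ K⁴.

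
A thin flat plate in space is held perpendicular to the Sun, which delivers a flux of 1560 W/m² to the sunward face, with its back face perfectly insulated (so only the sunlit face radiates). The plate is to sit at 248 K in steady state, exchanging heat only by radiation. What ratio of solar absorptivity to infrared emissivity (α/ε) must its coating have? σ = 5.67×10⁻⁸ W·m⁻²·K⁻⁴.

Balance: αS·A = εσ·1A·T⁴ ⇒ α/ε = σT⁴/S.
α/ε = 5.67×10⁻⁸·(248)⁴/1560 = 5.67×10⁻⁸·3.783×10⁹/1560.

α/ε ≈ 0.137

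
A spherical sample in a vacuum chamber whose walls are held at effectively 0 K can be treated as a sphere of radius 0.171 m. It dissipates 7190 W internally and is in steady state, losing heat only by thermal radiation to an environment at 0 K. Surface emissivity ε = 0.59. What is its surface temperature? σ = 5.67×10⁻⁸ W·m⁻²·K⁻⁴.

Steady state: internal power = radiated power, P = εσA T⁴.
Radiating area A = 4πr² = 0.3675 m².
T⁴ = P/(εσA) = 7190/(0.59·5.67×10⁻⁸·0.3675) = 5.849×10¹¹ K⁴.
T = (5.849×10¹¹)^(1/4).

T ≈ 875 K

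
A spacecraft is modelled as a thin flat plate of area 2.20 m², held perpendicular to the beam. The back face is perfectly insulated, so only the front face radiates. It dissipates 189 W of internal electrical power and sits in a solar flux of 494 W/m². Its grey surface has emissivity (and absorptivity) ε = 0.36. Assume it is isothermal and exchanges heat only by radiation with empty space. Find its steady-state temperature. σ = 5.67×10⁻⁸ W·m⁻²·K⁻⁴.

T ≈ 337 K

At steady state, absorbed solar power + internal power = radiated power.
Absorbed: α·S·A_cross = 0.36·494·2.200 = 391.2 W (cross-section A).
Total input = 391.2 + 189 = 580.2 W.
Radiated: εσ·A_surf·T⁴ with A_surf = A = 2.200 m².
T⁴ = 580.2/(0.36·5.67×10⁻⁸·2.200) = 1.292×10¹⁰ K⁴.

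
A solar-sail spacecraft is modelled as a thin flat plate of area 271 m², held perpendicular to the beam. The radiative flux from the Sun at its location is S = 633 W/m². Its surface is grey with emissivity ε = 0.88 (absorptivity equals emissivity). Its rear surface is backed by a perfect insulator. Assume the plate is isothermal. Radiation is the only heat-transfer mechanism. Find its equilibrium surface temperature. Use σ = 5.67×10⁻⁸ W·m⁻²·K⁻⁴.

T ≈ 325 K

At equilibrium, absorbed power = emitted power.
Absorbing cross-section = A = 271.0 m²; emitting surface = A = 271.0 m² (ratio 1).
εS·A_cross = εσ·A_surf·T⁴  ⇒  T⁴ = S/(1σ)   (ε cancels).
T⁴ = 633/(1·5.67×10⁻⁸) = 1.116×10¹⁰ K⁴.
T = (1.116×10¹⁰)^(1/4).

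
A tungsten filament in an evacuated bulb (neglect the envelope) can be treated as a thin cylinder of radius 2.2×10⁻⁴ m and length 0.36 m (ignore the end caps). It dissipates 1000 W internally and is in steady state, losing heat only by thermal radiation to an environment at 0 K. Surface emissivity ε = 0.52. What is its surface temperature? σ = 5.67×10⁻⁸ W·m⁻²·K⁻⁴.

T ≈ 2870 K

Steady state: internal power = radiated power, P = εσA T⁴.
Radiating area A = 2πrL = 4.976×10⁻⁴ m².
T⁴ = P/(εσA) = 1000/(0.52·5.67×10⁻⁸·4.976×10⁻⁴) = 6.816×10¹³ K⁴.
T = (6.816×10¹³)^(1/4).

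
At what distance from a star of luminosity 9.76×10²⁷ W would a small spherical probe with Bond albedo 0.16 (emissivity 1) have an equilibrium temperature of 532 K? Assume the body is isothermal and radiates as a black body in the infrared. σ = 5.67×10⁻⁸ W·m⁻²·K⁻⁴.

For an isothermal black-emitting sphere, (1−a)S·πr² = σ·4πr²·T⁴ ⇒ S = 4σT⁴/(1−a).
S = 4·5.67×10⁻⁸·(532)⁴/0.840 = 21630 W/m².
Flux falls as S = L/(4πd²), so d = √(L/(4πS)) = √(9.76×10²⁷/(4π·21630)).

d ≈ 1.90×10¹¹ m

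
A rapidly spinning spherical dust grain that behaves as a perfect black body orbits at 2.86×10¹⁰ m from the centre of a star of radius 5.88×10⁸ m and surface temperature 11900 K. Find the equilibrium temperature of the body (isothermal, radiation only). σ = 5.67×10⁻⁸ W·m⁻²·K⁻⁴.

T ≈ 1210 K

The star's surface emits σT_*⁴; at distance d the flux is S = σT_*⁴(R_*/d)².
S = 5.67×10⁻⁸·(11900)⁴·(5.88×10⁸/2.86×10¹⁰)² = 4.806×10⁵ W/m².
For an isothermal sphere T⁴ = (1−a)S/(4σ) = 2.119×10¹² K⁴.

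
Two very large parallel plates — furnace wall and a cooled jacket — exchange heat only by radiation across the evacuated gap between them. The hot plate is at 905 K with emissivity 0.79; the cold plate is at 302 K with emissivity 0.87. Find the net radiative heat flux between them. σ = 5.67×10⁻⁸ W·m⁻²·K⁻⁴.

q ≈ 26500 W/m²

For two infinite grey parallel plates, q = σ(T₁⁴ − T₂⁴)/(1/ε₁ + 1/ε₂ − 1).
T₁⁴ − T₂⁴ = 6.708×10¹¹ − 8.318×10⁹ = 6.625×10¹¹ K⁴.
1/ε₁ + 1/ε₂ − 1 = 1.266 + 1.149 − 1 = 1.415.
q = 5.67×10⁻⁸ × 6.625×10¹¹ / 1.415.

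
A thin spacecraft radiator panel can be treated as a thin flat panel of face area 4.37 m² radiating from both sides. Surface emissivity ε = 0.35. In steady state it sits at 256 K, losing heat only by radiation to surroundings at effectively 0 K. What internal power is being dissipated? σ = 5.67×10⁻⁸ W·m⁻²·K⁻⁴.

P ≈ 745 W

Steady state: P = εσA T⁴.
A = 2·4.37 = 8.740 m²; T⁴ = (256)⁴ = 4.295×10⁹ K⁴.
P = 0.35 × 5.67×10⁻⁸ × 8.740 × 4.295×10⁹.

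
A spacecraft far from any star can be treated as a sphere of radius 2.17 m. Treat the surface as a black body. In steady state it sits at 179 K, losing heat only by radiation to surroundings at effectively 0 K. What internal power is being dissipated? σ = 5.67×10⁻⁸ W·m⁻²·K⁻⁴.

P ≈ 3440 W

Steady state: P = εσA T⁴.
A = 4πr² = 59.17 m²; T⁴ = (179)⁴ = 1.027×10⁹ K⁴.
P = 1.0 × 5.67×10⁻⁸ × 59.17 × 1.027×10⁹.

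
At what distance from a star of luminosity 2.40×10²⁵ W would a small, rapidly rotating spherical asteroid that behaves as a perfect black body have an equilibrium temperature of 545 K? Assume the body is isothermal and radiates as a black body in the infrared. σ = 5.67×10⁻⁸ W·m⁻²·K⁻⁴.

d ≈ 9.77×10⁹ m

For an isothermal black-emitting sphere, (1−a)S·πr² = σ·4πr²·T⁴ ⇒ S = 4σT⁴/(1−a).
S = 4·5.67×10⁻⁸·(545)⁴/1.00 = 20010 W/m².
Flux falls as S = L/(4πd²), so d = √(L/(4πS)) = √(2.40×10²⁵/(4π·20010)).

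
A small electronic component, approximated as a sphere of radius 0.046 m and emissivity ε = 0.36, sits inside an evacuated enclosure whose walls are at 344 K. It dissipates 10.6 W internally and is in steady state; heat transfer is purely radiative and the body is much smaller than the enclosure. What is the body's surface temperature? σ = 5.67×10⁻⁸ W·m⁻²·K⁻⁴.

For a small grey body in a large enclosure, net radiated power = εσA(T⁴ − T_w⁴).
Steady state: P = εσA(T⁴ − T_w⁴) with A = 4πr² = 0.02659 m².
T⁴ = P/(εσA) + T_w⁴ = 10.6/(0.36·5.67×10⁻⁸·0.02659) + (344)⁴
    = 1.953×10¹⁰ + 1.400×10¹⁰ = 3.353×10¹⁰ K⁴.

T ≈ 428 K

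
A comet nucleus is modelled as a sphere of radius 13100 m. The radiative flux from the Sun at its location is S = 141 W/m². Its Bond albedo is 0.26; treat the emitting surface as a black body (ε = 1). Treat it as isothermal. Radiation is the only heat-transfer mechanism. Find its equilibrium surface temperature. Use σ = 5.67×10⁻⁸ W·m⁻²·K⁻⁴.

At equilibrium, absorbed power = emitted power.
Absorbing cross-section = πr² = 5.391×10⁸ m²; emitting surface = 4πr² = 2.157×10⁹ m² (ratio 4).
(1−a)S·A_cross = εσ·A_surf·T⁴  ⇒  T⁴ = (1−a)S/(4σ).
T⁴ = 0.740·141/(4·5.67×10⁻⁸) = 4.601×10⁸ K⁴.
T = (4.601×10⁸)^(1/4).

T ≈ 146 K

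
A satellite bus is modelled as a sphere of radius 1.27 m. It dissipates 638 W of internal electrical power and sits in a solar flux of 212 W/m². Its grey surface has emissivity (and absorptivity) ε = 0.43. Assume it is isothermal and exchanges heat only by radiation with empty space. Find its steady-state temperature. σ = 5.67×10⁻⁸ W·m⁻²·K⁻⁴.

T ≈ 217 K

At steady state, absorbed solar power + internal power = radiated power.
Absorbed: α·S·A_cross = 0.43·212·5.067 = 461.9 W (cross-section πr²).
Total input = 461.9 + 638 = 1100 W.
Radiated: εσ·A_surf·T⁴ with A_surf = 4πr² = 20.27 m².
T⁴ = 1100/(0.43·5.67×10⁻⁸·20.27) = 2.226×10⁹ K⁴.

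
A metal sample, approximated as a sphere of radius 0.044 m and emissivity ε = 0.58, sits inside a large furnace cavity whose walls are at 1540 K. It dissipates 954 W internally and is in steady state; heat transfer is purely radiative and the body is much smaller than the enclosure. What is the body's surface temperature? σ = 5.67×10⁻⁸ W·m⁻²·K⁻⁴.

T ≈ 1620 K

For a small grey body in a large enclosure, net radiated power = εσA(T⁴ − T_w⁴).
Steady state: P = εσA(T⁴ − T_w⁴) with A = 4πr² = 0.02433 m².
T⁴ = P/(εσA) + T_w⁴ = 954/(0.58·5.67×10⁻⁸·0.02433) + (1540)⁴
    = 1.192×10¹² + 5.624×10¹² = 6.817×10¹² K⁴.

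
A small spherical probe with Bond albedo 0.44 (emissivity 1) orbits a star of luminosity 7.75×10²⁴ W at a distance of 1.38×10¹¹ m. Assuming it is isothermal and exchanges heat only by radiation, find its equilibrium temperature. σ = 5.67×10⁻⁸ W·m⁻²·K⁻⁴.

T ≈ 94.6 K

First find the stellar flux at distance d: S = L/(4πd²) = 7.75×10²⁴/(4π·(1.38×10¹¹)²) = 32.38 W/m².
For an isothermal sphere, absorbed (1−a)S·πr² = emitted σ·4πr²·T⁴, so T⁴ = (1−a)S/(4σ).
T⁴ = 0.560·32.38/(4·5.67×10⁻⁸) = 7.996×10⁷ K⁴.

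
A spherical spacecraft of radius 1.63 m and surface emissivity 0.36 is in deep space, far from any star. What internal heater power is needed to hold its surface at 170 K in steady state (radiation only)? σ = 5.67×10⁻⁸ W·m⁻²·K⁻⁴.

P ≈ 569 W

P = εσ·4πr²·T⁴.
4πr² = 33.39 m²; T⁴ = 8.352×10⁸ K⁴.
P = 0.36·5.67×10⁻⁸·33.39·8.352×10⁸.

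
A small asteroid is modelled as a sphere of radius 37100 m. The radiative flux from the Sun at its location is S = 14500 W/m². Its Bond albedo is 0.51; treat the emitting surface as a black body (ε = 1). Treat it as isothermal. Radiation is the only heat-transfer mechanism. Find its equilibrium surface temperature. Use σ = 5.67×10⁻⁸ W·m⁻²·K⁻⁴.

T ≈ 421 K

At equilibrium, absorbed power = emitted power.
Absorbing cross-section = πr² = 4.324×10⁹ m²; emitting surface = 4πr² = 1.730×10¹⁰ m² (ratio 4).
(1−a)S·A_cross = εσ·A_surf·T⁴  ⇒  T⁴ = (1−a)S/(4σ).
T⁴ = 0.490·14500/(4·5.67×10⁻⁸) = 3.133×10¹⁰ K⁴.
T = (3.133×10¹⁰)^(1/4).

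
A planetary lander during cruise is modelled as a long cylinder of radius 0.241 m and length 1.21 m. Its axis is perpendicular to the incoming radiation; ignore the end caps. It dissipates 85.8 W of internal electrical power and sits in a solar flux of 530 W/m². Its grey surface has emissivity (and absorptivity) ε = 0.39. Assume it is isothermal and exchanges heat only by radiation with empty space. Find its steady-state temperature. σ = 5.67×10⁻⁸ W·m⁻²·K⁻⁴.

T ≈ 267 K

At steady state, absorbed solar power + internal power = radiated power.
Absorbed: α·S·A_cross = 0.39·530·0.5832 = 120.6 W (cross-section 2rL).
Total input = 120.6 + 85.8 = 206.4 W.
Radiated: εσ·A_surf·T⁴ with A_surf = 2πrL = 1.832 m².
T⁴ = 206.4/(0.39·5.67×10⁻⁸·1.832) = 5.093×10⁹ K⁴.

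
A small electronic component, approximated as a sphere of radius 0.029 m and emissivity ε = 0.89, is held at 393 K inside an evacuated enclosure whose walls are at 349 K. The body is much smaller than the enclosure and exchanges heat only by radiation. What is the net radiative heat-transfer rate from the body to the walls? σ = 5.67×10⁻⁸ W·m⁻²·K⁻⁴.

For a small grey body in a large enclosure: P_net = εσA(T_body⁴ − T_wall⁴).
A = 4πr² = 0.01057 m²; T_body⁴ − T_wall⁴ = 2.385×10¹⁰ − 1.484×10¹⁰ = 9.019×10⁹ K⁴.
|P_net| = 0.89·5.67×10⁻⁸·0.01057·9.019×10⁹.

P_net ≈ 4.81 W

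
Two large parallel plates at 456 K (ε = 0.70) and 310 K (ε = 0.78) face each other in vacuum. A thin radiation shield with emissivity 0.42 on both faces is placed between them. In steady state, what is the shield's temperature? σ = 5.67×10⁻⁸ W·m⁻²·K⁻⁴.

In steady state the net flux on the hot side equals that on the cold side.
σ(T₁⁴−T_s⁴)/D₁ = σ(T_s⁴−T₂⁴)/D₂, with D₁ = 1/ε₁+1/ε_s−1 = 2.810, D₂ = 1/ε_s+1/ε₂−1 = 2.663.
Solve for T_s⁴: T_s⁴ = (D₂·T₁⁴ + D₁·T₂⁴)/(D₁+D₂) = 2.578×10¹⁰ K⁴.

T_s ≈ 401 K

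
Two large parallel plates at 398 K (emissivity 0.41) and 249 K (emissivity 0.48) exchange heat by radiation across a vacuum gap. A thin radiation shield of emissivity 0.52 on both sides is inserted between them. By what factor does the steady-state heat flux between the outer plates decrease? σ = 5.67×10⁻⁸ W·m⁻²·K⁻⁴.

Without shield: q₀ = σΔ(T⁴)/(1/ε₁+1/ε₂−1) with denominator 3.522.
With shield the two gaps are in series; the resistances add: (1/ε₁+1/ε_s−1)+(1/ε_s+1/ε₂−1) = 3.362+3.006 = 6.369.
Heat-flux ratio q₀/q = 6.369/3.522.

factor ≈ 1.81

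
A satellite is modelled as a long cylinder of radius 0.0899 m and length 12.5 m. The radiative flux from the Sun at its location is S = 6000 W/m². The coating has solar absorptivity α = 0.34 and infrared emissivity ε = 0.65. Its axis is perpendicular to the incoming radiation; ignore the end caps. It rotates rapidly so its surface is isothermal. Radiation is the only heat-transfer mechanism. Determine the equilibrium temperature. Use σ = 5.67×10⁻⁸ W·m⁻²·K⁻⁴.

At equilibrium, absorbed power = emitted power.
Absorbing cross-section = 2rL = 2.248 m²; emitting surface = 2πrL = 7.061 m² (ratio π).
αS·A_cross = εσ·A_surf·T⁴  ⇒  T⁴ = αS/(ε·πσ).
T⁴ = 0.340·6000/(0.65·π·5.67×10⁻⁸) = 1.762×10¹⁰ K⁴.
T = (1.762×10¹⁰)^(1/4).

T ≈ 364 K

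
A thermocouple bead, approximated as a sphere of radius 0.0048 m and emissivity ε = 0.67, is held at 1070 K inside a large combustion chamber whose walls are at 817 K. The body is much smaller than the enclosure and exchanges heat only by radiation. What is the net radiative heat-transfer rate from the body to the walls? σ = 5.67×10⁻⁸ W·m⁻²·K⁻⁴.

P_net ≈ 9.52 W

For a small grey body in a large enclosure: P_net = εσA(T_body⁴ − T_wall⁴).
A = 4πr² = 2.895×10⁻⁴ m²; T_body⁴ − T_wall⁴ = 1.311×10¹² − 4.455×10¹¹ = 8.653×10¹¹ K⁴.
|P_net| = 0.67·5.67×10⁻⁸·2.895×10⁻⁴·8.653×10¹¹.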